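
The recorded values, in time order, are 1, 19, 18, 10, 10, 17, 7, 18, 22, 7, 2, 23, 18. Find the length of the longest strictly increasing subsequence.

6

Track the smallest tail for each achievable length (strict):
1 → extends → [1]
19 → extends → [1, 19]
18 → replaces 19 → [1, 18]
10 → replaces 18 → [1, 10]
10 → already a tail → [1, 10]
17 → extends → [1, 10, 17]
7 → replaces 10 → [1, 7, 17]
18 → extends → [1, 7, 17, 18]
22 → extends → [1, 7, 17, 18, 22]
7 → already a tail → [1, 7, 17, 18, 22]
2 → replaces 7 → [1, 2, 17, 18, 22]
23 → extends → [1, 2, 17, 18, 22, 23]
18 → already a tail → [1, 2, 17, 18, 22, 23]
Six tails, so the longest strictly increasing subsequence has length 6 (e.g. 1, 10, 17, 18, 22, 23).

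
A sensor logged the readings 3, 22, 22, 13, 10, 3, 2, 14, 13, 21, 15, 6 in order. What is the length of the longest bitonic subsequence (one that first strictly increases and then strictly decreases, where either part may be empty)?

inc[i] = longest strictly increasing subsequence ending at i; dec[i] = longest strictly decreasing subsequence starting at i:
i:      1  2  3  4  5  6  7  8  9 10 11 12
a[i]:   3 22 22 13 10  3  2 14 13 21 15  6
inc:    1  2  2  2  2  1  1  3  3  4  4  2
dec:    2  5  5  4  3  2  1  3  2  3  2  1
Best peak at i=2 (value 22): inc=2, dec=5, length 2+5−1 = 6.

6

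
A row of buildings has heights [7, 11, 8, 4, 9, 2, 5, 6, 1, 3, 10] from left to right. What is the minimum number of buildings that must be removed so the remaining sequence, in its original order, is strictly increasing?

Fewest deletions = n − (longest strictly increasing subsequence).
i:      1  2  3  4  5  6  7  8  9 10 11
a[i]:   7 11  8  4  9  2  5  6  1  3 10
dp:     1  2  2  1  3  1  2  3  1  2  4
max dp = 4, so deletions = 11 − 4 = 7.

7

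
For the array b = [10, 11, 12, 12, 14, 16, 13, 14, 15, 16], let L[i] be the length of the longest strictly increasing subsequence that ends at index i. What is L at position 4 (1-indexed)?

dp[i] = 1 + max{dp[j] : j<i, b[j]<b[i]} (or 1 if no such j):
i:      1  2  3  4  5  6  7  8  9 10
b[i]:  10 11 12 12 14 16 13 14 15 16
dp:     1  2  3  3  4  5  4  5  6  7
At index 4 the value is 3.

3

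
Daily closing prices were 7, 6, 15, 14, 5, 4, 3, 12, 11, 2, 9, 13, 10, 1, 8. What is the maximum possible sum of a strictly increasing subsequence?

32

Let S[i] be the best sum of a strictly increasing subsequence ending at i:
i:      1  2  3  4  5  6  7  8  9 10 11 12 13 14 15
a[i]:   7  6 15 14  5  4  3 12 11  2  9 13 10  1  8
S:      7  6 22 21  5  4  3 19 18  2 16 32 26  1 15
Maximum is 32 (e.g. 7 + 12 + 13).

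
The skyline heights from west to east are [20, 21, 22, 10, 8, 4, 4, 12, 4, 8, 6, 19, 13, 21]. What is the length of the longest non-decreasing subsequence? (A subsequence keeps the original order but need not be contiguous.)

6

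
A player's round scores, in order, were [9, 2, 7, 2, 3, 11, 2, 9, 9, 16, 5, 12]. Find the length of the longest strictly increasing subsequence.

4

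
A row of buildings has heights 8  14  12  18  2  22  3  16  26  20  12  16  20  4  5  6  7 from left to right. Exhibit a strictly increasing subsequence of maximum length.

Patience tails give the LIS length; then backtrack through the dp parents:
8 → extends → [8]
14 → extends → [8, 14]
12 → replaces 14 → [8, 12]
18 → extends → [8, 12, 18]
2 → replaces 8 → [2, 12, 18]
22 → extends → [2, 12, 18, 22]
3 → replaces 12 → [2, 3, 18, 22]
16 → replaces 18 → [2, 3, 16, 22]
26 → extends → [2, 3, 16, 22, 26]
20 → replaces 22 → [2, 3, 16, 20, 26]
12 → replaces 16 → [2, 3, 12, 20, 26]
16 → replaces 20 → [2, 3, 12, 16, 26]
20 → replaces 26 → [2, 3, 12, 16, 20]
4 → replaces 12 → [2, 3, 4, 16, 20]
5 → replaces 16 → [2, 3, 4, 5, 20]
6 → replaces 20 → [2, 3, 4, 5, 6]
7 → extends → [2, 3, 4, 5, 6, 7]
Length 6; one witness is 2, 3, 4, 5, 6, 7.

2, 3, 4, 5, 6, 7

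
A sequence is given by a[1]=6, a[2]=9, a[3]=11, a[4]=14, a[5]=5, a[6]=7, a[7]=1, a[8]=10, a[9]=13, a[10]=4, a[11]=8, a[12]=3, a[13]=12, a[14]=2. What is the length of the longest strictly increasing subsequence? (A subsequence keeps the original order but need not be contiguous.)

4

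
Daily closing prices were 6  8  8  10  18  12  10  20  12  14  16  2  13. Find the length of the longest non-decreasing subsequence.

Let dp[i] be the length of the longest such subsequence ending at index i:
i:      1  2  3  4  5  6  7  8  9 10 11 12 13
a[i]:   6  8  8 10 18 12 10 20 12 14 16  2 13
dp:     1  2  3  4  5  5  5  6  6  7  8  1  7
Maximum dp value is 8.

8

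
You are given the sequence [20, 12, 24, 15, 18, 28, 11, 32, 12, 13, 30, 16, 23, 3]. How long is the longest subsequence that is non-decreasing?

Let dp[i] be the length of the longest such subsequence ending at index i:
i:      1  2  3  4  5  6  7  8  9 10 11 12 13 14
a[i]:  20 12 24 15 18 28 11 32 12 13 30 16 23  3
dp:     1  1  2  2  3  4  1  5  2  3  5  4  5  1
Maximum dp value is 5.

5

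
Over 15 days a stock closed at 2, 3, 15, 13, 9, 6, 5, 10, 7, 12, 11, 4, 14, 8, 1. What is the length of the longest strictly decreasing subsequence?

Negate each value so 'decreasing' becomes 'increasing', then run patience tails on the negated sequence:
-2 → extends → [-2]
-3 → replaces -2 → [-3]
-15 → replaces -3 → [-15]
-13 → extends → [-15, -13]
-9 → extends → [-15, -13, -9]
-6 → extends → [-15, -13, -9, -6]
-5 → extends → [-15, -13, -9, -6, -5]
-10 → replaces -9 → [-15, -13, -10, -6, -5]
-7 → replaces -6 → [-15, -13, -10, -7, -5]
-12 → replaces -10 → [-15, -13, -12, -7, -5]
-11 → replaces -7 → [-15, -13, -12, -11, -5]
-4 → extends → [-15, -13, -12, -11, -5, -4]
-14 → replaces -13 → [-15, -14, -12, -11, -5, -4]
-8 → replaces -5 → [-15, -14, -12, -11, -8, -4]
-1 → extends → [-15, -14, -12, -11, -8, -4, -1]
Seven tails, so the longest strictly decreasing subsequence of the original has length 7.

7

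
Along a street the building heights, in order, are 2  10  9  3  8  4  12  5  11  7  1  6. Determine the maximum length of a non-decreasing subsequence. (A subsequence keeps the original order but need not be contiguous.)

5

Let dp[i] be the length of the longest such subsequence ending at index i:
i:      1  2  3  4  5  6  7  8  9 10 11 12
a[i]:   2 10  9  3  8  4 12  5 11  7  1  6
dp:     1  2  2  2  3  3  4  4  5  5  1  5
Maximum dp value is 5.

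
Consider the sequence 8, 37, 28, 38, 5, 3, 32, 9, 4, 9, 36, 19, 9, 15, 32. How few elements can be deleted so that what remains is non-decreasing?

9

Fewest deletions = n − (longest non-decreasing subsequence).
Patience tails:
8 → extends → [8]
37 → extends → [8, 37]
28 → replaces 37 → [8, 28]
38 → extends → [8, 28, 38]
5 → replaces 8 → [5, 28, 38]
3 → replaces 5 → [3, 28, 38]
32 → replaces 38 → [3, 28, 32]
9 → replaces 28 → [3, 9, 32]
4 → replaces 9 → [3, 4, 32]
9 → replaces 32 → [3, 4, 9]
36 → extends → [3, 4, 9, 36]
19 → replaces 36 → [3, 4, 9, 19]
9 → replaces 19 → [3, 4, 9, 9]
15 → extends → [3, 4, 9, 9, 15]
32 → extends → [3, 4, 9, 9, 15, 32]
Longest non-decreasing subsequence has length 6, so deletions = 15 − 6 = 9.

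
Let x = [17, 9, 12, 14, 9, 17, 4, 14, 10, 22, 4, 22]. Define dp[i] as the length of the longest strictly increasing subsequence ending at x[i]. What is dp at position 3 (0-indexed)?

3

dp[i] = 1 + max{dp[j] : j<i, x[j]<x[i]} (or 1 if no such j):
i:      0  1  2  3  4  5  6  7  8  9 10 11
x[i]:  17  9 12 14  9 17  4 14 10 22  4 22
dp:     1  1  2  3  1  4  1  3  2  5  1  5
At index 3 the value is 3.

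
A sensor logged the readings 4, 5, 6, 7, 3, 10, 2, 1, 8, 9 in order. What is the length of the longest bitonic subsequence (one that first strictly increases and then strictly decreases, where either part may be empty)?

7

inc[i] = longest strictly increasing subsequence ending at i; dec[i] = longest strictly decreasing subsequence starting at i:
i:      1  2  3  4  5  6  7  8  9 10
a[i]:   4  5  6  7  3 10  2  1  8  9
inc:    1  2  3  4  1  5  1  1  5  6
dec:    4  4  4  4  3  3  2  1  1  1
Best peak at i=4 (value 7): inc=4, dec=4, length 4+4−1 = 7.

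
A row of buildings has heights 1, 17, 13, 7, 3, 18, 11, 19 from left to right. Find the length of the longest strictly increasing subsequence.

4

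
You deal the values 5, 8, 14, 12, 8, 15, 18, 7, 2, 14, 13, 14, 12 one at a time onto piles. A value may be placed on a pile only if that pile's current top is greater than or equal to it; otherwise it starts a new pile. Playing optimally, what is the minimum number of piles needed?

5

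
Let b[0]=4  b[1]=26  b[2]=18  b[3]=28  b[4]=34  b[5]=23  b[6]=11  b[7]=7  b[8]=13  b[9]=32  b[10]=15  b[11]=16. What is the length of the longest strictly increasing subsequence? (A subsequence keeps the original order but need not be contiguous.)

Track the smallest tail for each achievable length (strict):
4 → extends → [4]
26 → extends → [4, 26]
18 → replaces 26 → [4, 18]
28 → extends → [4, 18, 28]
34 → extends → [4, 18, 28, 34]
23 → replaces 28 → [4, 18, 23, 34]
11 → replaces 18 → [4, 11, 23, 34]
7 → replaces 11 → [4, 7, 23, 34]
13 → replaces 23 → [4, 7, 13, 34]
32 → replaces 34 → [4, 7, 13, 32]
15 → replaces 32 → [4, 7, 13, 15]
16 → extends → [4, 7, 13, 15, 16]
Five tails, so the longest strictly increasing subsequence has length 5 (e.g. 4, 11, 13, 15, 16).

5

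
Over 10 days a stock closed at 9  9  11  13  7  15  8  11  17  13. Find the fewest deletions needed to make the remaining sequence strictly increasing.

5

Fewest deletions = n − (longest strictly increasing subsequence).
Patience tails:
9 → extends → [9]
9 → already a tail → [9]
11 → extends → [9, 11]
13 → extends → [9, 11, 13]
7 → replaces 9 → [7, 11, 13]
15 → extends → [7, 11, 13, 15]
8 → replaces 11 → [7, 8, 13, 15]
11 → replaces 13 → [7, 8, 11, 15]
17 → extends → [7, 8, 11, 15, 17]
13 → replaces 15 → [7, 8, 11, 13, 17]
Longest strictly increasing subsequence has length 5, so deletions = 10 − 5 = 5.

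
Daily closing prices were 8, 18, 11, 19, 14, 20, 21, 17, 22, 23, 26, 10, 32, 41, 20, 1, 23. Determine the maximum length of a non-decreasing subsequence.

10

Track the smallest tail for each achievable length (allowing ties):
8 → extends → [8]
18 → extends → [8, 18]
11 → replaces 18 → [8, 11]
19 → extends → [8, 11, 19]
14 → replaces 19 → [8, 11, 14]
20 → extends → [8, 11, 14, 20]
21 → extends → [8, 11, 14, 20, 21]
17 → replaces 20 → [8, 11, 14, 17, 21]
22 → extends → [8, 11, 14, 17, 21, 22]
23 → extends → [8, 11, 14, 17, 21, 22, 23]
26 → extends → [8, 11, 14, 17, 21, 22, 23, 26]
10 → replaces 11 → [8, 10, 14, 17, 21, 22, 23, 26]
32 → extends → [8, 10, 14, 17, 21, 22, 23, 26, 32]
41 → extends → [8, 10, 14, 17, 21, 22, 23, 26, 32, 41]
20 → replaces 21 → [8, 10, 14, 17, 20, 22, 23, 26, 32, 41]
1 → replaces 8 → [1, 10, 14, 17, 20, 22, 23, 26, 32, 41]
23 → replaces 26 → [1, 10, 14, 17, 20, 22, 23, 23, 32, 41]
Ten tails, so the longest non-decreasing subsequence has length 10 (e.g. 8, 18, 19, 20, 21, 22, 23, 26, 32, 41).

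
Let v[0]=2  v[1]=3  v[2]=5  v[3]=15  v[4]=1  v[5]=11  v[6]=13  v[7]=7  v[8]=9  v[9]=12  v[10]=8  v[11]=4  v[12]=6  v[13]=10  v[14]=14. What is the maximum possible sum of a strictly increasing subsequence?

Let S[i] be the best sum of a strictly increasing subsequence ending at i:
i:      0  1  2  3  4  5  6  7  8  9 10 11 12 13 14
v[i]:   2  3  5 15  1 11 13  7  9 12  8  4  6 10 14
S:      2  5 10 25  1 21 34 17 26 38 25  9 16 36 52
Maximum is 52 (e.g. 2 + 3 + 5 + 7 + 9 + 12 + 14).

52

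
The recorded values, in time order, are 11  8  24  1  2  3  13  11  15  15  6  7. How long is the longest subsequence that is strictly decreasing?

4

Negate each value so 'decreasing' becomes 'increasing', then run patience tails on the negated sequence:
-11 → extends → [-11]
-8 → extends → [-11, -8]
-24 → replaces -11 → [-24, -8]
-1 → extends → [-24, -8, -1]
-2 → replaces -1 → [-24, -8, -2]
-3 → replaces -2 → [-24, -8, -3]
-13 → replaces -8 → [-24, -13, -3]
-11 → replaces -3 → [-24, -13, -11]
-15 → replaces -13 → [-24, -15, -11]
-15 → already a tail → [-24, -15, -11]
-6 → extends → [-24, -15, -11, -6]
-7 → replaces -6 → [-24, -15, -11, -7]
Four tails, so the longest strictly decreasing subsequence of the original has length 4.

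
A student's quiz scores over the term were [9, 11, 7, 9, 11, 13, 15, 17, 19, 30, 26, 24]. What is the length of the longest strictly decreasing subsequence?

Negate each value so 'decreasing' becomes 'increasing', then run patience tails on the negated sequence:
-9 → extends → [-9]
-11 → replaces -9 → [-11]
-7 → extends → [-11, -7]
-9 → replaces -7 → [-11, -9]
-11 → already a tail → [-11, -9]
-13 → replaces -11 → [-13, -9]
-15 → replaces -13 → [-15, -9]
-17 → replaces -15 → [-17, -9]
-19 → replaces -17 → [-19, -9]
-30 → replaces -19 → [-30, -9]
-26 → replaces -9 → [-30, -26]
-24 → extends → [-30, -26, -24]
Three tails, so the longest strictly decreasing subsequence of the original has length 3.

3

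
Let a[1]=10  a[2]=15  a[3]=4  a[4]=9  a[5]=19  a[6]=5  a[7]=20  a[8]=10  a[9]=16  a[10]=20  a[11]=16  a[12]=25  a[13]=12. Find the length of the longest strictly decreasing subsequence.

Negate each value so 'decreasing' becomes 'increasing', then run patience tails on the negated sequence:
-10 → extends → [-10]
-15 → replaces -10 → [-15]
-4 → extends → [-15, -4]
-9 → replaces -4 → [-15, -9]
-19 → replaces -15 → [-19, -9]
-5 → extends → [-19, -9, -5]
-20 → replaces -19 → [-20, -9, -5]
-10 → replaces -9 → [-20, -10, -5]
-16 → replaces -10 → [-20, -16, -5]
-20 → already a tail → [-20, -16, -5]
-16 → already a tail → [-20, -16, -5]
-25 → replaces -20 → [-25, -16, -5]
-12 → replaces -5 → [-25, -16, -12]
Three tails, so the longest strictly decreasing subsequence of the original has length 3.

3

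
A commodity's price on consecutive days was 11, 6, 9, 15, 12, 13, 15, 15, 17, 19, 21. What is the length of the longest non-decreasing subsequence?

9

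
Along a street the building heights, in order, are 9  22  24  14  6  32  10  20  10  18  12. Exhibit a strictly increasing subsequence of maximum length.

9, 22, 24, 32

Patience tails give the LIS length; then backtrack through the dp parents:
9 → extends → [9]
22 → extends → [9, 22]
24 → extends → [9, 22, 24]
14 → replaces 22 → [9, 14, 24]
6 → replaces 9 → [6, 14, 24]
32 → extends → [6, 14, 24, 32]
10 → replaces 14 → [6, 10, 24, 32]
20 → replaces 24 → [6, 10, 20, 32]
10 → already a tail → [6, 10, 20, 32]
18 → replaces 20 → [6, 10, 18, 32]
12 → replaces 18 → [6, 10, 12, 32]
Length 4; one witness is 9, 22, 24, 32.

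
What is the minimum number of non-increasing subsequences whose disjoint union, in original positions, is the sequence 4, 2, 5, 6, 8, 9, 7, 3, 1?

The minimum number of non-increasing subsequences covering a sequence equals the length of its longest strictly increasing subsequence.
LIS length is 5 (e.g. 4, 5, 6, 8, 9), so 5 piles are needed.

5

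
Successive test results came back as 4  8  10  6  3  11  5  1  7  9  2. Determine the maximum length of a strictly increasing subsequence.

4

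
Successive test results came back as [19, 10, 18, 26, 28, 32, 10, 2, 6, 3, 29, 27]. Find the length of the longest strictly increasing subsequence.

Let dp[i] be the length of the longest such subsequence ending at index i:
i:      1  2  3  4  5  6  7  8  9 10 11 12
a[i]:  19 10 18 26 28 32 10  2  6  3 29 27
dp:     1  1  2  3  4  5  1  1  2  2  5  4
Maximum dp value is 5.

5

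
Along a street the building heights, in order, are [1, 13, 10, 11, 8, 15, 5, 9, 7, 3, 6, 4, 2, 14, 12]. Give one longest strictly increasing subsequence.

1, 10, 11, 15

Patience tails give the LIS length; then backtrack through the dp parents:
1 → extends → [1]
13 → extends → [1, 13]
10 → replaces 13 → [1, 10]
11 → extends → [1, 10, 11]
8 → replaces 10 → [1, 8, 11]
15 → extends → [1, 8, 11, 15]
5 → replaces 8 → [1, 5, 11, 15]
9 → replaces 11 → [1, 5, 9, 15]
7 → replaces 9 → [1, 5, 7, 15]
3 → replaces 5 → [1, 3, 7, 15]
6 → replaces 7 → [1, 3, 6, 15]
4 → replaces 6 → [1, 3, 4, 15]
2 → replaces 3 → [1, 2, 4, 15]
14 → replaces 15 → [1, 2, 4, 14]
12 → replaces 14 → [1, 2, 4, 12]
Length 4; one witness is 1, 10, 11, 15.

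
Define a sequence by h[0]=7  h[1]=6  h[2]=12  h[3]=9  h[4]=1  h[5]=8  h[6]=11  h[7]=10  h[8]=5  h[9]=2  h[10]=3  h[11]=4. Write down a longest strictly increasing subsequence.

1, 2, 3, 4

Patience tails give the LIS length; then backtrack through the dp parents:
7 → extends → [7]
6 → replaces 7 → [6]
12 → extends → [6, 12]
9 → replaces 12 → [6, 9]
1 → replaces 6 → [1, 9]
8 → replaces 9 → [1, 8]
11 → extends → [1, 8, 11]
10 → replaces 11 → [1, 8, 10]
5 → replaces 8 → [1, 5, 10]
2 → replaces 5 → [1, 2, 10]
3 → replaces 10 → [1, 2, 3]
4 → extends → [1, 2, 3, 4]
Length 4; one witness is 1, 2, 3, 4.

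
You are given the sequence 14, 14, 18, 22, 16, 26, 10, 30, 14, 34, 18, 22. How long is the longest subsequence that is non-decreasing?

Let dp[i] be the length of the longest such subsequence ending at index i:
i:      1  2  3  4  5  6  7  8  9 10 11 12
a[i]:  14 14 18 22 16 26 10 30 14 34 18 22
dp:     1  2  3  4  3  5  1  6  3  7  4  5
Maximum dp value is 7.

7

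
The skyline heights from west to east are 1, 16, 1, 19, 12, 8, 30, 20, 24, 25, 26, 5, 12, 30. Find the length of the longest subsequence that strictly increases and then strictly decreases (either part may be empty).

8

inc[i] = longest strictly increasing subsequence ending at i; dec[i] = longest strictly decreasing subsequence starting at i:
i:      1  2  3  4  5  6  7  8  9 10 11 12 13 14
a[i]:   1 16  1 19 12  8 30 20 24 25 26  5 12 30
inc:    1  2  1  3  2  2  4  4  5  6  7  2  3  8
dec:    1  4  1  4  3  2  3  2  2  2  2  1  1  1
Best peak at i=11 (value 26): inc=7, dec=2, length 7+2−1 = 8.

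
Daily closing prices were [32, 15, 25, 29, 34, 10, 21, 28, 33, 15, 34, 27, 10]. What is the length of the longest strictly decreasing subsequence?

Negate each value so 'decreasing' becomes 'increasing', then run patience tails on the negated sequence:
-32 → extends → [-32]
-15 → extends → [-32, -15]
-25 → replaces -15 → [-32, -25]
-29 → replaces -25 → [-32, -29]
-34 → replaces -32 → [-34, -29]
-10 → extends → [-34, -29, -10]
-21 → replaces -10 → [-34, -29, -21]
-28 → replaces -21 → [-34, -29, -28]
-33 → replaces -29 → [-34, -33, -28]
-15 → extends → [-34, -33, -28, -15]
-34 → already a tail → [-34, -33, -28, -15]
-27 → replaces -15 → [-34, -33, -28, -27]
-10 → extends → [-34, -33, -28, -27, -10]
Five tails, so the longest strictly decreasing subsequence of the original has length 5.

5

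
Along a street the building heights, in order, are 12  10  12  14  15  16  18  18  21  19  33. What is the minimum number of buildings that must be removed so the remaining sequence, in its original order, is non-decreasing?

Fewest deletions = n − (longest non-decreasing subsequence).
i:      1  2  3  4  5  6  7  8  9 10 11
a[i]:  12 10 12 14 15 16 18 18 21 19 33
dp:     1  1  2  3  4  5  6  7  8  8  9
max dp = 9, so deletions = 11 − 9 = 2.

2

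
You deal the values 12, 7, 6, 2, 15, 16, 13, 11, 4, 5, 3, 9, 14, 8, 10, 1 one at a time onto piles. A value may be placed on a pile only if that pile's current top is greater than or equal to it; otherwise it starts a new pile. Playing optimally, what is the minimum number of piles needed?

5

The minimum number of non-increasing subsequences covering a sequence equals the length of its longest strictly increasing subsequence.
LIS length is 5 (e.g. 2, 4, 5, 9, 14), so 5 piles are needed.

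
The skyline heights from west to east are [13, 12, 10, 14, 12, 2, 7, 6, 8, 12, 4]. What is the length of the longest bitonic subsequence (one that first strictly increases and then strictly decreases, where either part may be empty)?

inc[i] = longest strictly increasing subsequence ending at i; dec[i] = longest strictly decreasing subsequence starting at i:
i:      1  2  3  4  5  6  7  8  9 10 11
a[i]:  13 12 10 14 12  2  7  6  8 12  4
inc:    1  1  1  2  2  1  2  2  3  4  2
dec:    6  5  4  5  4  1  3  2  2  2  1
Best peak at i=1 (value 13): inc=1, dec=6, length 1+6−1 = 6.

6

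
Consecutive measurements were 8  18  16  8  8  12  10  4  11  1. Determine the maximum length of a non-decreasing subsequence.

5

Let dp[i] be the length of the longest such subsequence ending at index i:
i:      1  2  3  4  5  6  7  8  9 10
a[i]:   8 18 16  8  8 12 10  4 11  1
dp:     1  2  2  2  3  4  4  1  5  1
Maximum dp value is 5.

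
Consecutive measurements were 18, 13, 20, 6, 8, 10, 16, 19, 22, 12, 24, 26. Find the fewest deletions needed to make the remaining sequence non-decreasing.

Fewest deletions = n − (longest non-decreasing subsequence).
i:      1  2  3  4  5  6  7  8  9 10 11 12
a[i]:  18 13 20  6  8 10 16 19 22 12 24 26
dp:     1  1  2  1  2  3  4  5  6  4  7  8
max dp = 8, so deletions = 12 − 8 = 4.

4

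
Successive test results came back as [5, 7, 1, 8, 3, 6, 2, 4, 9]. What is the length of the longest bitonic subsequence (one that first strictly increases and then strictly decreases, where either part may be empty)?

inc[i] = longest strictly increasing subsequence ending at i; dec[i] = longest strictly decreasing subsequence starting at i:
i:     1 2 3 4 5 6 7 8 9
a[i]:  5 7 1 8 3 6 2 4 9
inc:   1 2 1 3 2 3 2 3 4
dec:   3 3 1 3 2 2 1 1 1
Best peak at i=4 (value 8): inc=3, dec=3, length 3+3−1 = 5.

5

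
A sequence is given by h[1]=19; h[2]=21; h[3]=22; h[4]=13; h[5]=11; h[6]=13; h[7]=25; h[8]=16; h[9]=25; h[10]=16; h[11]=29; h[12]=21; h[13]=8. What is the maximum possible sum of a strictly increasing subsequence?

Let S[i] be the best sum of a strictly increasing subsequence ending at i:
i:       1   2   3   4   5   6   7   8   9  10  11  12  13
h[i]:   19  21  22  13  11  13  25  16  25  16  29  21   8
S:      19  40  62  13  11  24  87  40  87  40 116  61   8
Maximum is 116 (e.g. 19 + 21 + 22 + 25 + 29).

116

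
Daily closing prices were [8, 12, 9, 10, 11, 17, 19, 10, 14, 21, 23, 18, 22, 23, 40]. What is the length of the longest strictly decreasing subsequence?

Let dp[i] be the longest strictly decreasing subsequence ending at i:
i:      1  2  3  4  5  6  7  8  9 10 11 12 13 14 15
a[i]:   8 12  9 10 11 17 19 10 14 21 23 18 22 23 40
dp:     1  1  2  2  2  1  1  3  2  1  1  2  2  1  1
Maximum is 3.

3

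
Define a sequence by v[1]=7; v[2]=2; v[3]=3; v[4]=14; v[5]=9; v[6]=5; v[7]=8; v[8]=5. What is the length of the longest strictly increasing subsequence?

4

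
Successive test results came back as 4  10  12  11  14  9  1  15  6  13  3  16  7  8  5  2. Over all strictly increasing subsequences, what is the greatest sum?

71

Let S[i] be the best sum of a strictly increasing subsequence ending at i:
i:      1  2  3  4  5  6  7  8  9 10 11 12 13 14 15 16
a[i]:   4 10 12 11 14  9  1 15  6 13  3 16  7  8  5  2
S:      4 14 26 25 40 13  1 55 10 39  4 71 17 25  9  3
Maximum is 71 (e.g. 4 + 10 + 12 + 14 + 15 + 16).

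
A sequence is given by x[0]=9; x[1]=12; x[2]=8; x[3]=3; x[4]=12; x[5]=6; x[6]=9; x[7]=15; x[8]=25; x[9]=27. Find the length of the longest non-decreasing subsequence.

Let dp[i] be the length of the longest such subsequence ending at index i:
i:      0  1  2  3  4  5  6  7  8  9
x[i]:   9 12  8  3 12  6  9 15 25 27
dp:     1  2  1  1  3  2  3  4  5  6
Maximum dp value is 6.

6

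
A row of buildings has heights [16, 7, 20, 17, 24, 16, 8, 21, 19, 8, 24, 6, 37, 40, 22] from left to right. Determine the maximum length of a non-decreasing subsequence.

Track the smallest tail for each achievable length (allowing ties):
16 → extends → [16]
7 → replaces 16 → [7]
20 → extends → [7, 20]
17 → replaces 20 → [7, 17]
24 → extends → [7, 17, 24]
16 → replaces 17 → [7, 16, 24]
8 → replaces 16 → [7, 8, 24]
21 → replaces 24 → [7, 8, 21]
19 → replaces 21 → [7, 8, 19]
8 → replaces 19 → [7, 8, 8]
24 → extends → [7, 8, 8, 24]
6 → replaces 7 → [6, 8, 8, 24]
37 → extends → [6, 8, 8, 24, 37]
40 → extends → [6, 8, 8, 24, 37, 40]
22 → replaces 24 → [6, 8, 8, 22, 37, 40]
Six tails, so the longest non-decreasing subsequence has length 6 (e.g. 16, 20, 24, 24, 37, 40).

6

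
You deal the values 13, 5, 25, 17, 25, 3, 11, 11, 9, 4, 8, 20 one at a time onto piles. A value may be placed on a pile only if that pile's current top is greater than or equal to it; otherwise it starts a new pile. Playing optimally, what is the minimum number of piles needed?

Place each on the leftmost legal pile:
13 → new pile 1 (tops now [13])
5 → pile 1 (tops now [5])
25 → new pile 2 (tops now [5, 25])
17 → pile 2 (tops now [5, 17])
25 → new pile 3 (tops now [5, 17, 25])
3 → pile 1 (tops now [3, 17, 25])
11 → pile 2 (tops now [3, 11, 25])
11 → pile 2 (tops now [3, 11, 25])
9 → pile 2 (tops now [3, 9, 25])
4 → pile 2 (tops now [3, 4, 25])
8 → pile 3 (tops now [3, 4, 8])
20 → new pile 4 (tops now [3, 4, 8, 20])
Four piles.

4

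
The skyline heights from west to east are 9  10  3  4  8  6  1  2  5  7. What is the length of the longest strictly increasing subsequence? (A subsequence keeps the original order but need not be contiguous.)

4

Track the smallest tail for each achievable length (strict):
9 → extends → [9]
10 → extends → [9, 10]
3 → replaces 9 → [3, 10]
4 → replaces 10 → [3, 4]
8 → extends → [3, 4, 8]
6 → replaces 8 → [3, 4, 6]
1 → replaces 3 → [1, 4, 6]
2 → replaces 4 → [1, 2, 6]
5 → replaces 6 → [1, 2, 5]
7 → extends → [1, 2, 5, 7]
Four tails, so the longest strictly increasing subsequence has length 4 (e.g. 3, 4, 6, 7).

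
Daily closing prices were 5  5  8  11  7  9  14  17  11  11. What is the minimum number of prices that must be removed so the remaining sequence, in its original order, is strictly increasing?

Fewest deletions = n − (longest strictly increasing subsequence).
Patience tails:
5 → extends → [5]
5 → already a tail → [5]
8 → extends → [5, 8]
11 → extends → [5, 8, 11]
7 → replaces 8 → [5, 7, 11]
9 → replaces 11 → [5, 7, 9]
14 → extends → [5, 7, 9, 14]
17 → extends → [5, 7, 9, 14, 17]
11 → replaces 14 → [5, 7, 9, 11, 17]
11 → already a tail → [5, 7, 9, 11, 17]
Longest strictly increasing subsequence has length 5, so deletions = 10 − 5 = 5.

5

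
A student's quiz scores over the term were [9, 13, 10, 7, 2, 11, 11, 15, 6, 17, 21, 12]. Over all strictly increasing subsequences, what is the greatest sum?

Let S[i] be the best sum of a strictly increasing subsequence ending at i:
i:      1  2  3  4  5  6  7  8  9 10 11 12
a[i]:   9 13 10  7  2 11 11 15  6 17 21 12
S:      9 22 19  7  2 30 30 45  8 62 83 42
Maximum is 83 (e.g. 9 + 10 + 11 + 15 + 17 + 21).

83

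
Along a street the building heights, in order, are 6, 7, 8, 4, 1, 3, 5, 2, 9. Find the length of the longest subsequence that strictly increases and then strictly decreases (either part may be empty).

6

inc[i] = longest strictly increasing subsequence ending at i; dec[i] = longest strictly decreasing subsequence starting at i:
i:     1 2 3 4 5 6 7 8 9
a[i]:  6 7 8 4 1 3 5 2 9
inc:   1 2 3 1 1 2 3 2 4
dec:   4 4 4 3 1 2 2 1 1
Best peak at i=3 (value 8): inc=3, dec=4, length 3+4−1 = 6.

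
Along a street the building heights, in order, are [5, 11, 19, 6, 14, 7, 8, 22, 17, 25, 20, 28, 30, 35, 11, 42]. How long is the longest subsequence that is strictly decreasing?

Let dp[i] be the longest strictly decreasing subsequence ending at i:
i:      1  2  3  4  5  6  7  8  9 10 11 12 13 14 15 16
a[i]:   5 11 19  6 14  7  8 22 17 25 20 28 30 35 11 42
dp:     1  1  1  2  2  3  3  1  2  1  2  1  1  1  3  1
Maximum is 3.

3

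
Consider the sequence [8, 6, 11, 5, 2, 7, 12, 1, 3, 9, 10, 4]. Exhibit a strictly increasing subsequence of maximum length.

6, 7, 9, 10

Patience tails give the LIS length; then backtrack through the dp parents:
8 → extends → [8]
6 → replaces 8 → [6]
11 → extends → [6, 11]
5 → replaces 6 → [5, 11]
2 → replaces 5 → [2, 11]
7 → replaces 11 → [2, 7]
12 → extends → [2, 7, 12]
1 → replaces 2 → [1, 7, 12]
3 → replaces 7 → [1, 3, 12]
9 → replaces 12 → [1, 3, 9]
10 → extends → [1, 3, 9, 10]
4 → replaces 9 → [1, 3, 4, 10]
Length 4; one witness is 6, 7, 9, 10.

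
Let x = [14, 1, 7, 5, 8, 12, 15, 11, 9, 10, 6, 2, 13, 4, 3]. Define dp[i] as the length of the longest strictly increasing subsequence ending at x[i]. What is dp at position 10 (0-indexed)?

dp[i] = 1 + max{dp[j] : j<i, x[j]<x[i]} (or 1 if no such j):
i:      0  1  2  3  4  5  6  7  8  9 10 11 12 13 14
x[i]:  14  1  7  5  8 12 15 11  9 10  6  2 13  4  3
dp:     1  1  2  2  3  4  5  4  4  5  3  2  6  3  3
At index 10 the value is 3.

3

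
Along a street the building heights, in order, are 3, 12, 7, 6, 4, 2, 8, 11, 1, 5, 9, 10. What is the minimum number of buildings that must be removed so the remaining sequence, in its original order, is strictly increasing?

Fewest deletions = n − (longest strictly increasing subsequence).
i:      1  2  3  4  5  6  7  8  9 10 11 12
a[i]:   3 12  7  6  4  2  8 11  1  5  9 10
dp:     1  2  2  2  2  1  3  4  1  3  4  5
max dp = 5, so deletions = 12 − 5 = 7.

7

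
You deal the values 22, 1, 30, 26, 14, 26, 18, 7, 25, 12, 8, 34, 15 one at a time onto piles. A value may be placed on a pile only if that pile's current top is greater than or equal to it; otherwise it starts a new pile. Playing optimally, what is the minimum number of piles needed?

Place each on the leftmost legal pile:
22 → new pile 1 (tops now [22])
1 → pile 1 (tops now [1])
30 → new pile 2 (tops now [1, 30])
26 → pile 2 (tops now [1, 26])
14 → pile 2 (tops now [1, 14])
26 → new pile 3 (tops now [1, 14, 26])
18 → pile 3 (tops now [1, 14, 18])
7 → pile 2 (tops now [1, 7, 18])
25 → new pile 4 (tops now [1, 7, 18, 25])
12 → pile 3 (tops now [1, 7, 12, 25])
8 → pile 3 (tops now [1, 7, 8, 25])
34 → new pile 5 (tops now [1, 7, 8, 25, 34])
15 → pile 4 (tops now [1, 7, 8, 15, 34])
Five piles.

5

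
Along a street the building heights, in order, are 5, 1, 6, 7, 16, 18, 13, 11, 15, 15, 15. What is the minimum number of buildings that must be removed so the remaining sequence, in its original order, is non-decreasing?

4

Fewest deletions = n − (longest non-decreasing subsequence).
Patience tails:
5 → extends → [5]
1 → replaces 5 → [1]
6 → extends → [1, 6]
7 → extends → [1, 6, 7]
16 → extends → [1, 6, 7, 16]
18 → extends → [1, 6, 7, 16, 18]
13 → replaces 16 → [1, 6, 7, 13, 18]
11 → replaces 13 → [1, 6, 7, 11, 18]
15 → replaces 18 → [1, 6, 7, 11, 15]
15 → extends → [1, 6, 7, 11, 15, 15]
15 → extends → [1, 6, 7, 11, 15, 15, 15]
Longest non-decreasing subsequence has length 7, so deletions = 11 − 7 = 4.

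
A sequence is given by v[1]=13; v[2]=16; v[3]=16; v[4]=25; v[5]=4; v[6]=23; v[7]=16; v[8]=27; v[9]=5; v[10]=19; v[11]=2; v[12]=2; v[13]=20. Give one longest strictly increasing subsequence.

13, 16, 25, 27

Patience tails give the LIS length; then backtrack through the dp parents:
13 → extends → [13]
16 → extends → [13, 16]
16 → already a tail → [13, 16]
25 → extends → [13, 16, 25]
4 → replaces 13 → [4, 16, 25]
23 → replaces 25 → [4, 16, 23]
16 → already a tail → [4, 16, 23]
27 → extends → [4, 16, 23, 27]
5 → replaces 16 → [4, 5, 23, 27]
19 → replaces 23 → [4, 5, 19, 27]
2 → replaces 4 → [2, 5, 19, 27]
2 → already a tail → [2, 5, 19, 27]
20 → replaces 27 → [2, 5, 19, 20]
Length 4; one witness is 13, 16, 25, 27.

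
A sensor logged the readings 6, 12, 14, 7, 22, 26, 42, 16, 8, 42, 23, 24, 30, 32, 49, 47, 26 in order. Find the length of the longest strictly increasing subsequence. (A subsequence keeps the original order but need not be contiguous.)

Track the smallest tail for each achievable length (strict):
6 → extends → [6]
12 → extends → [6, 12]
14 → extends → [6, 12, 14]
7 → replaces 12 → [6, 7, 14]
22 → extends → [6, 7, 14, 22]
26 → extends → [6, 7, 14, 22, 26]
42 → extends → [6, 7, 14, 22, 26, 42]
16 → replaces 22 → [6, 7, 14, 16, 26, 42]
8 → replaces 14 → [6, 7, 8, 16, 26, 42]
42 → already a tail → [6, 7, 8, 16, 26, 42]
23 → replaces 26 → [6, 7, 8, 16, 23, 42]
24 → replaces 42 → [6, 7, 8, 16, 23, 24]
30 → extends → [6, 7, 8, 16, 23, 24, 30]
32 → extends → [6, 7, 8, 16, 23, 24, 30, 32]
49 → extends → [6, 7, 8, 16, 23, 24, 30, 32, 49]
47 → replaces 49 → [6, 7, 8, 16, 23, 24, 30, 32, 47]
26 → replaces 30 → [6, 7, 8, 16, 23, 24, 26, 32, 47]
Nine tails, so the longest strictly increasing subsequence has length 9 (e.g. 6, 12, 14, 22, 23, 24, 30, 32, 49).

9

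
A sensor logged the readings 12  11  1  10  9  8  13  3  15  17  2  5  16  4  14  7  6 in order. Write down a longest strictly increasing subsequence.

Patience tails give the LIS length; then backtrack through the dp parents:
12 → extends → [12]
11 → replaces 12 → [11]
1 → replaces 11 → [1]
10 → extends → [1, 10]
9 → replaces 10 → [1, 9]
8 → replaces 9 → [1, 8]
13 → extends → [1, 8, 13]
3 → replaces 8 → [1, 3, 13]
15 → extends → [1, 3, 13, 15]
17 → extends → [1, 3, 13, 15, 17]
2 → replaces 3 → [1, 2, 13, 15, 17]
5 → replaces 13 → [1, 2, 5, 15, 17]
16 → replaces 17 → [1, 2, 5, 15, 16]
4 → replaces 5 → [1, 2, 4, 15, 16]
14 → replaces 15 → [1, 2, 4, 14, 16]
7 → replaces 14 → [1, 2, 4, 7, 16]
6 → replaces 7 → [1, 2, 4, 6, 16]
Length 5; one witness is 1, 10, 13, 15, 17.

1, 10, 13, 15, 17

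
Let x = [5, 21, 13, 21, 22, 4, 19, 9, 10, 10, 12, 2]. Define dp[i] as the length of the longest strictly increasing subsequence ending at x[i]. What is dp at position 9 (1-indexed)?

dp[i] = 1 + max{dp[j] : j<i, x[j]<x[i]} (or 1 if no such j):
i:      1  2  3  4  5  6  7  8  9 10 11 12
x[i]:   5 21 13 21 22  4 19  9 10 10 12  2
dp:     1  2  2  3  4  1  3  2  3  3  4  1
At index 9 the value is 3.

3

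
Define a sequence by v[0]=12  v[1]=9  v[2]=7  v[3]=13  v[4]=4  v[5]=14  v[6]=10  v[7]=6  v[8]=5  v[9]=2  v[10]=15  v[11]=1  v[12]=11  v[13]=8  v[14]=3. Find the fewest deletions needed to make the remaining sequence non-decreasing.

11

Fewest deletions = n − (longest non-decreasing subsequence).
Patience tails:
12 → extends → [12]
9 → replaces 12 → [9]
7 → replaces 9 → [7]
13 → extends → [7, 13]
4 → replaces 7 → [4, 13]
14 → extends → [4, 13, 14]
10 → replaces 13 → [4, 10, 14]
6 → replaces 10 → [4, 6, 14]
5 → replaces 6 → [4, 5, 14]
2 → replaces 4 → [2, 5, 14]
15 → extends → [2, 5, 14, 15]
1 → replaces 2 → [1, 5, 14, 15]
11 → replaces 14 → [1, 5, 11, 15]
8 → replaces 11 → [1, 5, 8, 15]
3 → replaces 5 → [1, 3, 8, 15]
Longest non-decreasing subsequence has length 4, so deletions = 15 − 4 = 11.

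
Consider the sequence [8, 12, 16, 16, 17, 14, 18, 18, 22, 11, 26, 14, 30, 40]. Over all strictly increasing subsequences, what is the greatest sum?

Let S[i] be the best sum of a strictly increasing subsequence ending at i:
i:       1   2   3   4   5   6   7   8   9  10  11  12  13  14
a[i]:    8  12  16  16  17  14  18  18  22  11  26  14  30  40
S:       8  20  36  36  53  34  71  71  93  19 119  34 149 189
Maximum is 189 (e.g. 8 + 12 + 16 + 17 + 18 + 22 + 26 + 30 + 40).

189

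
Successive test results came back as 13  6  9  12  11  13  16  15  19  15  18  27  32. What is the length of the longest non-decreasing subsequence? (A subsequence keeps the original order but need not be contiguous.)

9

Track the smallest tail for each achievable length (allowing ties):
13 → extends → [13]
6 → replaces 13 → [6]
9 → extends → [6, 9]
12 → extends → [6, 9, 12]
11 → replaces 12 → [6, 9, 11]
13 → extends → [6, 9, 11, 13]
16 → extends → [6, 9, 11, 13, 16]
15 → replaces 16 → [6, 9, 11, 13, 15]
19 → extends → [6, 9, 11, 13, 15, 19]
15 → replaces 19 → [6, 9, 11, 13, 15, 15]
18 → extends → [6, 9, 11, 13, 15, 15, 18]
27 → extends → [6, 9, 11, 13, 15, 15, 18, 27]
32 → extends → [6, 9, 11, 13, 15, 15, 18, 27, 32]
Nine tails, so the longest non-decreasing subsequence has length 9 (e.g. 6, 9, 12, 13, 15, 15, 18, 27, 32).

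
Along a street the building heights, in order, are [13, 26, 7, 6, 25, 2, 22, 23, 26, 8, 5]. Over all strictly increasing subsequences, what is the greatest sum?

Let S[i] be the best sum of a strictly increasing subsequence ending at i:
i:      1  2  3  4  5  6  7  8  9 10 11
a[i]:  13 26  7  6 25  2 22 23 26  8  5
S:     13 39  7  6 38  2 35 58 84 15  7
Maximum is 84 (e.g. 13 + 22 + 23 + 26).

84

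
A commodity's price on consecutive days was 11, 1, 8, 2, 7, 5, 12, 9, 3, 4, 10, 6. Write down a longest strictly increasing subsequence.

Patience tails give the LIS length; then backtrack through the dp parents:
11 → extends → [11]
1 → replaces 11 → [1]
8 → extends → [1, 8]
2 → replaces 8 → [1, 2]
7 → extends → [1, 2, 7]
5 → replaces 7 → [1, 2, 5]
12 → extends → [1, 2, 5, 12]
9 → replaces 12 → [1, 2, 5, 9]
3 → replaces 5 → [1, 2, 3, 9]
4 → replaces 9 → [1, 2, 3, 4]
10 → extends → [1, 2, 3, 4, 10]
6 → replaces 10 → [1, 2, 3, 4, 6]
Length 5; one witness is 1, 2, 7, 9, 10.

1, 2, 7, 9, 10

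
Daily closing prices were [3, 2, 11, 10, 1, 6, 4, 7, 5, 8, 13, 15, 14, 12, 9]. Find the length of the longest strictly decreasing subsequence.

Negate each value so 'decreasing' becomes 'increasing', then run patience tails on the negated sequence:
-3 → extends → [-3]
-2 → extends → [-3, -2]
-11 → replaces -3 → [-11, -2]
-10 → replaces -2 → [-11, -10]
-1 → extends → [-11, -10, -1]
-6 → replaces -1 → [-11, -10, -6]
-4 → extends → [-11, -10, -6, -4]
-7 → replaces -6 → [-11, -10, -7, -4]
-5 → replaces -4 → [-11, -10, -7, -5]
-8 → replaces -7 → [-11, -10, -8, -5]
-13 → replaces -11 → [-13, -10, -8, -5]
-15 → replaces -13 → [-15, -10, -8, -5]
-14 → replaces -10 → [-15, -14, -8, -5]
-12 → replaces -8 → [-15, -14, -12, -5]
-9 → replaces -5 → [-15, -14, -12, -9]
Four tails, so the longest strictly decreasing subsequence of the original has length 4.

4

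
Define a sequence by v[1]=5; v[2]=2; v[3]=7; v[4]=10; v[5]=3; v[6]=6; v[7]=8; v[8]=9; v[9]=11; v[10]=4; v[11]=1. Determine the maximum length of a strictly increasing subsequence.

Let dp[i] be the length of the longest such subsequence ending at index i:
i:      1  2  3  4  5  6  7  8  9 10 11
v[i]:   5  2  7 10  3  6  8  9 11  4  1
dp:     1  1  2  3  2  3  4  5  6  3  1
Maximum dp value is 6.

6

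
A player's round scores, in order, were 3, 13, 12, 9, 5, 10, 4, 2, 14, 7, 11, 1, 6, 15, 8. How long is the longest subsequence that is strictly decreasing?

Negate each value so 'decreasing' becomes 'increasing', then run patience tails on the negated sequence:
-3 → extends → [-3]
-13 → replaces -3 → [-13]
-12 → extends → [-13, -12]
-9 → extends → [-13, -12, -9]
-5 → extends → [-13, -12, -9, -5]
-10 → replaces -9 → [-13, -12, -10, -5]
-4 → extends → [-13, -12, -10, -5, -4]
-2 → extends → [-13, -12, -10, -5, -4, -2]
-14 → replaces -13 → [-14, -12, -10, -5, -4, -2]
-7 → replaces -5 → [-14, -12, -10, -7, -4, -2]
-11 → replaces -10 → [-14, -12, -11, -7, -4, -2]
-1 → extends → [-14, -12, -11, -7, -4, -2, -1]
-6 → replaces -4 → [-14, -12, -11, -7, -6, -2, -1]
-15 → replaces -14 → [-15, -12, -11, -7, -6, -2, -1]
-8 → replaces -7 → [-15, -12, -11, -8, -6, -2, -1]
Seven tails, so the longest strictly decreasing subsequence of the original has length 7.

7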